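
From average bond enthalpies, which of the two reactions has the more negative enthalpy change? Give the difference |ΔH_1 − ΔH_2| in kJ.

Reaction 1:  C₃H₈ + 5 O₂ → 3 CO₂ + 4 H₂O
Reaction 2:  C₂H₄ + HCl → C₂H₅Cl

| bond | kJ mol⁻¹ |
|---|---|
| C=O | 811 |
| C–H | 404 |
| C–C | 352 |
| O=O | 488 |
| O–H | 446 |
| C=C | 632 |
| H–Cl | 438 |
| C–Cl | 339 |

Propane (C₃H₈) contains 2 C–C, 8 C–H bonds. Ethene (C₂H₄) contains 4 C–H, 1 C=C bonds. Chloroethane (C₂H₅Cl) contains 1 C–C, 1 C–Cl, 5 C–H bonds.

Reaction 1, by 2033 kJ

Reaction 1:
  Bonds broken (reactants):
    C–C: 2 × 352 = 704
    C–H: 8 × 404 = 3232
    O=O: 5 × 488 = 2440
    Σ(broken) = 6376 kJ
  Bonds formed (products):
    C=O: 6 × 811 = 4866
    O–H: 8 × 446 = 3568
    Σ(formed) = 8434 kJ
  ΔH_1 = 6376 − 8434 = −2058 kJ
Reaction 2:
  Bonds broken (reactants):
    C–H: 4 × 404 = 1616
    C=C: 1 × 632 = 632
    H–Cl: 1 × 438 = 438
    Σ(broken) = 2686 kJ
  Bonds formed (products):
    C–C: 1 × 352 = 352
    C–Cl: 1 × 339 = 339
    C–H: 5 × 404 = 2020
    Σ(formed) = 2711 kJ
  ΔH_2 = 2686 − 2711 = −25 kJ
ΔH_1 − ΔH_2 = −2033 kJ, so reaction 1 has the more negative ΔH; |ΔH_1 − ΔH_2| = 2033 kJ.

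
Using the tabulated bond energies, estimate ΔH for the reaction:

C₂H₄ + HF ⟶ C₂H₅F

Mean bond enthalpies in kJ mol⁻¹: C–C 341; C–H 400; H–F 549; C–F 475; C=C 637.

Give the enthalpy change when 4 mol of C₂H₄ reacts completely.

ΔH = −120 kJ

Bonds broken (reactants):
  C–H: 4 × 400 = 1600
  C=C: 1 × 637 = 637
  H–F: 1 × 549 = 549
  Σ(broken) = 2786 kJ
Bonds formed (products):
  C–C: 1 × 341 = 341
  C–F: 1 × 475 = 475
  C–H: 5 × 400 = 2000
  Σ(formed) = 2816 kJ
ΔH = Σ(broken) − Σ(formed) = 2786 − 2816 = −30 kJ
For 4× the reaction as written: 4 × (−30) = −120 kJ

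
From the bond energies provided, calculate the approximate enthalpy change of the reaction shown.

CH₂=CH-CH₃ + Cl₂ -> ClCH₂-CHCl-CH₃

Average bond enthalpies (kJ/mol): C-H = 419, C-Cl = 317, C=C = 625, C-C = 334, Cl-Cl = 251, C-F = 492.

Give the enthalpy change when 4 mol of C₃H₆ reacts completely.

Bonds broken (reactants):
  C-C: 1 × 334 = 334
  C-H: 6 × 419 = 2514
  C=C: 1 × 625 = 625
  Cl-Cl: 1 × 251 = 251
  Σ(broken) = 3724 kJ
Bonds formed (products):
  C-C: 2 × 334 = 668
  C-Cl: 2 × 317 = 634
  C-H: 6 × 419 = 2514
  Σ(formed) = 3816 kJ
ΔH = Σ(broken) − Σ(formed) = 3724 − 3816 = −92 kJ
For 4× the reaction as written: 4 × (−92) = −368 kJ

ΔH = −368 kJ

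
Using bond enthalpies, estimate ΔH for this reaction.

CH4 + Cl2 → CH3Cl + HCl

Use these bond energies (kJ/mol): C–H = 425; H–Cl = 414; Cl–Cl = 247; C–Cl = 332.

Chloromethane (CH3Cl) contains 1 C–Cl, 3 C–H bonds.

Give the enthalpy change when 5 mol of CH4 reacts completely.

ΔH = −370 kJ

Bonds broken (reactants):
  C–H: 4 × 425 = 1700
  Cl–Cl: 1 × 247 = 247
  Σ(broken) = 1947 kJ
Bonds formed (products):
  C–Cl: 1 × 332 = 332
  C–H: 3 × 425 = 1275
  H–Cl: 1 × 414 = 414
  Σ(formed) = 2021 kJ
ΔH = Σ(broken) − Σ(formed) = 1947 − 2021 = −74 kJ
For 5× the reaction as written: 5 × (−74) = −370 kJ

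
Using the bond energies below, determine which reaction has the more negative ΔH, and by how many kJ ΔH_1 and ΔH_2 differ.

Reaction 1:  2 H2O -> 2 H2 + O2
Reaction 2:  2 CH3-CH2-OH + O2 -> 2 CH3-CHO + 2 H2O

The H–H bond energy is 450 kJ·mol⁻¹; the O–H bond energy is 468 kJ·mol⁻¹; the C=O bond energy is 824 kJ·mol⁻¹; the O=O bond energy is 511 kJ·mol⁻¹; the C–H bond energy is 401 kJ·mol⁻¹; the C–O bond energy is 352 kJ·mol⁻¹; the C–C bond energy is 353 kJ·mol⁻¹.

Reaction 1:
  Bonds broken (reactants):
    O–H: 4 × 468 = 1872
    Σ(broken) = 1872 kJ
  Bonds formed (products):
    H–H: 2 × 450 = 900
    O=O: 1 × 511 = 511
    Σ(formed) = 1411 kJ
  ΔH_1 = 1872 − 1411 = +461 kJ
Reaction 2:
  Bonds broken (reactants):
    C–C: 2 × 353 = 706
    C–H: 10 × 401 = 4010
    C–O: 2 × 352 = 704
    O–H: 2 × 468 = 936
    O=O: 1 × 511 = 511
    Σ(broken) = 6867 kJ
  Bonds formed (products):
    C–C: 2 × 353 = 706
    C–H: 8 × 401 = 3208
    C=O: 2 × 824 = 1648
    O–H: 4 × 468 = 1872
    Σ(formed) = 7434 kJ
  ΔH_2 = 6867 − 7434 = −567 kJ
ΔH_1 − ΔH_2 = +1028 kJ, so reaction 2 has the more negative ΔH; |ΔH_1 − ΔH_2| = 1028 kJ.

Reaction 2, by 1028 kJ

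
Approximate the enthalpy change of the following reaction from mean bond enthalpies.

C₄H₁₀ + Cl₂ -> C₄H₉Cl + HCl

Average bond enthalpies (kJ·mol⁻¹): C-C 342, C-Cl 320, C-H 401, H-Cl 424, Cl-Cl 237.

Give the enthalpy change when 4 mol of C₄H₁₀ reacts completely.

ΔH = −424 kJ

Bonds broken (reactants):
  C-C: 3 × 342 = 1026
  C-H: 10 × 401 = 4010
  Cl-Cl: 1 × 237 = 237
  Σ(broken) = 5273 kJ
Bonds formed (products):
  C-C: 3 × 342 = 1026
  C-Cl: 1 × 320 = 320
  C-H: 9 × 401 = 3609
  H-Cl: 1 × 424 = 424
  Σ(formed) = 5379 kJ
ΔH = Σ(broken) − Σ(formed) = 5273 − 5379 = −106 kJ
For 4× the reaction as written: 4 × (−106) = −424 kJ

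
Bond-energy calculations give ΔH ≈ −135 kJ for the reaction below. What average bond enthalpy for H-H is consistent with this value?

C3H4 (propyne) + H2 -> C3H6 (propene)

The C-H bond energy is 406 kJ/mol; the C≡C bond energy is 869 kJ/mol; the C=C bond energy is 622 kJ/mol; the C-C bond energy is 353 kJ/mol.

Let D be the H-H bond energy.
Σ(broken) = 1×869 + 1×353 + 4×406 + 1×D = 2846 + D
Σ(formed) = 1×353 + 6×406 + 1×622 = 3411
ΔH = Σ(broken) − Σ(formed) = (2846 + D) − (3411) = −565 + D
Setting this equal to −135 kJ gives D = 430 kJ/mol.

D(H-H) ≈ 430 kJ/mol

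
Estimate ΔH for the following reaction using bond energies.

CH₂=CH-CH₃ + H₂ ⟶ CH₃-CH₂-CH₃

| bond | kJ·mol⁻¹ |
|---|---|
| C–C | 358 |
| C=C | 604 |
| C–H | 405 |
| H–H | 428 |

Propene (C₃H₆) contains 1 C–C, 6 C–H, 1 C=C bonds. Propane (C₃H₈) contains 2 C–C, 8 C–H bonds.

Bonds broken (reactants):
  C–C: 1 × 358 = 358
  C–H: 6 × 405 = 2430
  C=C: 1 × 604 = 604
  H–H: 1 × 428 = 428
  Σ(broken) = 3820 kJ
Bonds formed (products):
  C–C: 2 × 358 = 716
  C–H: 8 × 405 = 3240
  Σ(formed) = 3956 kJ
ΔH = Σ(broken) − Σ(formed) = 3820 − 3956 = −136 kJ

ΔH ≈ −136 kJ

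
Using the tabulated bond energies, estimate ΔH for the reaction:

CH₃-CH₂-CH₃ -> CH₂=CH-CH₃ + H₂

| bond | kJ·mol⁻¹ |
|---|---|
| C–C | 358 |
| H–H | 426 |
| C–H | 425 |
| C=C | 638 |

ΔH ≈ +144 kJ

Bonds broken (reactants):
  C–C: 2 × 358 = 716
  C–H: 8 × 425 = 3400
  Σ(broken) = 4116 kJ
Bonds formed (products):
  C–C: 1 × 358 = 358
  C–H: 6 × 425 = 2550
  C=C: 1 × 638 = 638
  H–H: 1 × 426 = 426
  Σ(formed) = 3972 kJ
ΔH = Σ(broken) − Σ(formed) = 4116 − 3972 = +144 kJ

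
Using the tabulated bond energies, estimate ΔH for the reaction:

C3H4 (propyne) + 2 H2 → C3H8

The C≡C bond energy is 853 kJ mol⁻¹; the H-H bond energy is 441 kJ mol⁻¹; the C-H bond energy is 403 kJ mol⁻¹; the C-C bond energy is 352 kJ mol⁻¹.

ΔH ≈ −229 kJ

Bonds broken (reactants):
  C≡C: 1 × 853 = 853
  C-C: 1 × 352 = 352
  C-H: 4 × 403 = 1612
  H-H: 2 × 441 = 882
  Σ(broken) = 3699 kJ
Bonds formed (products):
  C-C: 2 × 352 = 704
  C-H: 8 × 403 = 3224
  Σ(formed) = 3928 kJ
ΔH = Σ(broken) − Σ(formed) = 3699 − 3928 = −229 kJ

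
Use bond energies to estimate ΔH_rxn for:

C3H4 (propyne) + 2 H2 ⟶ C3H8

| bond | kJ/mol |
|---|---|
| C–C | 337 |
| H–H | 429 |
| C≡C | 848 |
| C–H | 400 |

ΔH ≈ −231 kJ

Bonds broken (reactants):
  C≡C: 1 × 848 = 848
  C–C: 1 × 337 = 337
  C–H: 4 × 400 = 1600
  H–H: 2 × 429 = 858
  Σ(broken) = 3643 kJ
Bonds formed (products):
  C–C: 2 × 337 = 674
  C–H: 8 × 400 = 3200
  Σ(formed) = 3874 kJ
ΔH = Σ(broken) − Σ(formed) = 3643 − 3874 = −231 kJ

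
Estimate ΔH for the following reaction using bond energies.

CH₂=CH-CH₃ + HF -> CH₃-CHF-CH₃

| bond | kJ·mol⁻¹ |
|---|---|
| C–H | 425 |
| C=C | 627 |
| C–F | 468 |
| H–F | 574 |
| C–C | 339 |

Bonds broken (reactants):
  C–C: 1 × 339 = 339
  C–H: 6 × 425 = 2550
  C=C: 1 × 627 = 627
  H–F: 1 × 574 = 574
  Σ(broken) = 4090 kJ
Bonds formed (products):
  C–C: 2 × 339 = 678
  C–F: 1 × 468 = 468
  C–H: 7 × 425 = 2975
  Σ(formed) = 4121 kJ
ΔH = Σ(broken) − Σ(formed) = 4090 − 4121 = −31 kJ

ΔH ≈ −31 kJ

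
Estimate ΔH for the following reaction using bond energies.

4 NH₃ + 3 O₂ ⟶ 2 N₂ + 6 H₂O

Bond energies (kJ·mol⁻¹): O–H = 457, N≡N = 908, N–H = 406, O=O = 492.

ΔH ≈ −952 kJ

Bonds broken (reactants):
  N–H: 12 × 406 = 4872
  O=O: 3 × 492 = 1476
  Σ(broken) = 6348 kJ
Bonds formed (products):
  N≡N: 2 × 908 = 1816
  O–H: 12 × 457 = 5484
  Σ(formed) = 7300 kJ
ΔH = Σ(broken) − Σ(formed) = 6348 − 7300 = −952 kJ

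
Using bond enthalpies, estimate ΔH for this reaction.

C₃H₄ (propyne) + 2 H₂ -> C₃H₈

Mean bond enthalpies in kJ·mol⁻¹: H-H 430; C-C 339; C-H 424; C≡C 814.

Bonds broken (reactants):
  C≡C: 1 × 814 = 814
  C-C: 1 × 339 = 339
  C-H: 4 × 424 = 1696
  H-H: 2 × 430 = 860
  Σ(broken) = 3709 kJ
Bonds formed (products):
  C-C: 2 × 339 = 678
  C-H: 8 × 424 = 3392
  Σ(formed) = 4070 kJ
ΔH = Σ(broken) − Σ(formed) = 3709 − 4070 = −361 kJ

ΔH ≈ −361 kJ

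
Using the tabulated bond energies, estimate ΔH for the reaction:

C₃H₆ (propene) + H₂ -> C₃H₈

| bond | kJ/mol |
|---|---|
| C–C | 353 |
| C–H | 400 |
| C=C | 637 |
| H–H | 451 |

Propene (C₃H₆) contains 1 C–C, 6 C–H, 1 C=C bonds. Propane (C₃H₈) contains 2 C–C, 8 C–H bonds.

Bonds broken (reactants):
  C–C: 1 × 353 = 353
  C–H: 6 × 400 = 2400
  C=C: 1 × 637 = 637
  H–H: 1 × 451 = 451
  Σ(broken) = 3841 kJ
Bonds formed (products):
  C–C: 2 × 353 = 706
  C–H: 8 × 400 = 3200
  Σ(formed) = 3906 kJ
ΔH = Σ(broken) − Σ(formed) = 3841 − 3906 = −65 kJ

ΔH ≈ −65 kJ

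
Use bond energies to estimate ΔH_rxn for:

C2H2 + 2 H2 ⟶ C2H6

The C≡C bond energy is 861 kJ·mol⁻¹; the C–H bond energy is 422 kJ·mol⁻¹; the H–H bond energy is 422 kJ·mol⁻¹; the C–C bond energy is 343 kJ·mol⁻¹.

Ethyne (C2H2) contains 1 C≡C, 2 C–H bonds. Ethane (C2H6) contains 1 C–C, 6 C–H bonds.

ΔH ≈ −326 kJ

Bonds broken (reactants):
  C≡C: 1 × 861 = 861
  C–H: 2 × 422 = 844
  H–H: 2 × 422 = 844
  Σ(broken) = 2549 kJ
Bonds formed (products):
  C–C: 1 × 343 = 343
  C–H: 6 × 422 = 2532
  Σ(formed) = 2875 kJ
ΔH = Σ(broken) − Σ(formed) = 2549 − 2875 = −326 kJ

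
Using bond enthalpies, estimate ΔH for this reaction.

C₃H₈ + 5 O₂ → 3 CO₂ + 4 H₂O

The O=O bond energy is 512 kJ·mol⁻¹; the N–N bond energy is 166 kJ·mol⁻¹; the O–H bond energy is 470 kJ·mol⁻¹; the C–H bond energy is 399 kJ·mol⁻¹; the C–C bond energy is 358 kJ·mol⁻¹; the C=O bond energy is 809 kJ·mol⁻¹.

ΔH ≈ −2146 kJ

Bonds broken (reactants):
  C–C: 2 × 358 = 716
  C–H: 8 × 399 = 3192
  O=O: 5 × 512 = 2560
  Σ(broken) = 6468 kJ
Bonds formed (products):
  C=O: 6 × 809 = 4854
  O–H: 8 × 470 = 3760
  Σ(formed) = 8614 kJ
ΔH = Σ(broken) − Σ(formed) = 6468 − 8614 = −2146 kJ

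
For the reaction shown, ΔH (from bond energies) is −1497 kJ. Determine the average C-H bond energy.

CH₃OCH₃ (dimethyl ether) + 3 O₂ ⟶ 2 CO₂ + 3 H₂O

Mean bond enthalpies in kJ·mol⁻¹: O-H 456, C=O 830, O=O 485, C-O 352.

D(C-H) ≈ 400 kJ/mol

Let D be the C-H bond energy.
Σ(broken) = 6×D + 2×352 + 3×485 = 2159 + 6D
Σ(formed) = 4×830 + 6×456 = 6056
ΔH = Σ(broken) − Σ(formed) = (2159 + 6D) − (6056) = −3897 + 6D
Setting this equal to −1497 kJ gives 6D = 2400, so D = 400 kJ/mol.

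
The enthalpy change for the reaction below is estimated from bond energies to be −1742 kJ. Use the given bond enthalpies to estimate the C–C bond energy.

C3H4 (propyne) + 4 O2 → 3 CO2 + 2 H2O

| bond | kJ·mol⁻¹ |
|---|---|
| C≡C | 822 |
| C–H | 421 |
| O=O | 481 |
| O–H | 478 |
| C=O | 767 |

D(C–C) ≈ 342 kJ/mol

Let D be the C–C bond energy.
Σ(broken) = 1×822 + 1×D + 4×421 + 4×481 = 4430 + D
Σ(formed) = 6×767 + 4×478 = 6514
ΔH = Σ(broken) − Σ(formed) = (4430 + D) − (6514) = −2084 + D
Setting this equal to −1742 kJ gives D = 342 kJ/mol.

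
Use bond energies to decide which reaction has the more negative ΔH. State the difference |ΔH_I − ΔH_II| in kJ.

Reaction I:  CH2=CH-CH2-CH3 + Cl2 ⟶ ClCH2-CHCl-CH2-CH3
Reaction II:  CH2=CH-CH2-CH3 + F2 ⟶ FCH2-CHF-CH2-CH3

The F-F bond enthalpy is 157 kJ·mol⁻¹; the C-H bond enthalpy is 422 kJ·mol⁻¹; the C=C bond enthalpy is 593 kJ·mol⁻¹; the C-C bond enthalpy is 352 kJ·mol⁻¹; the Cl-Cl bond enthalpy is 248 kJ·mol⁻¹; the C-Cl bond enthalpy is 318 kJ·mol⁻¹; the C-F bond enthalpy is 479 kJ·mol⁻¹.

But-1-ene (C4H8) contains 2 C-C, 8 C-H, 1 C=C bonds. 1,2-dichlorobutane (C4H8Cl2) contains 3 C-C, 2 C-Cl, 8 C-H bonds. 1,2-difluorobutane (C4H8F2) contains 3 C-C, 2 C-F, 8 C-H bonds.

Reaction II, by 413 kJ

Reaction I:
  Bonds broken (reactants):
    C-C: 2 × 352 = 704
    C-H: 8 × 422 = 3376
    C=C: 1 × 593 = 593
    Cl-Cl: 1 × 248 = 248
    Σ(broken) = 4921 kJ
  Bonds formed (products):
    C-C: 3 × 352 = 1056
    C-Cl: 2 × 318 = 636
    C-H: 8 × 422 = 3376
    Σ(formed) = 5068 kJ
  ΔH_I = 4921 − 5068 = −147 kJ
Reaction II:
  Bonds broken (reactants):
    C-C: 2 × 352 = 704
    C-H: 8 × 422 = 3376
    C=C: 1 × 593 = 593
    F-F: 1 × 157 = 157
    Σ(broken) = 4830 kJ
  Bonds formed (products):
    C-C: 3 × 352 = 1056
    C-F: 2 × 479 = 958
    C-H: 8 × 422 = 3376
    Σ(formed) = 5390 kJ
  ΔH_II = 4830 − 5390 = −560 kJ
ΔH_I − ΔH_II = +413 kJ, so reaction II has the more negative ΔH; |ΔH_I − ΔH_II| = 413 kJ.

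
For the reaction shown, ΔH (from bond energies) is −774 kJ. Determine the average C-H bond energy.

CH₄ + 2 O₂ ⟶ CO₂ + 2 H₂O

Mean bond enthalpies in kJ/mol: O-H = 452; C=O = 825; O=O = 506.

D(C-H) ≈ 418 kJ/mol

Let D be the C-H bond energy.
Σ(broken) = 4×D + 2×506 = 1012 + 4D
Σ(formed) = 2×825 + 4×452 = 3458
ΔH = Σ(broken) − Σ(formed) = (1012 + 4D) − (3458) = −2446 + 4D
Setting this equal to −774 kJ gives 4D = 1672, so D = 418 kJ/mol.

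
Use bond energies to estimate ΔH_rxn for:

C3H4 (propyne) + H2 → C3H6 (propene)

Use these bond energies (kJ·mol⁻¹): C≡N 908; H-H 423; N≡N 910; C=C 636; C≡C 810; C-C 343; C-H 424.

ΔH ≈ −251 kJ

Bonds broken (reactants):
  C≡C: 1 × 810 = 810
  C-C: 1 × 343 = 343
  C-H: 4 × 424 = 1696
  H-H: 1 × 423 = 423
  Σ(broken) = 3272 kJ
Bonds formed (products):
  C-C: 1 × 343 = 343
  C-H: 6 × 424 = 2544
  C=C: 1 × 636 = 636
  Σ(formed) = 3523 kJ
ΔH = Σ(broken) − Σ(formed) = 3272 − 3523 = −251 kJ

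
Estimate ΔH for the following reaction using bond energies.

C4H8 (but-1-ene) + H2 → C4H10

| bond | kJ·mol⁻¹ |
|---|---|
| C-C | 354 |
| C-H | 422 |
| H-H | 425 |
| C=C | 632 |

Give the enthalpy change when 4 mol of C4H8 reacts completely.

ΔH = −564 kJ

Bonds broken (reactants):
  C-C: 2 × 354 = 708
  C-H: 8 × 422 = 3376
  C=C: 1 × 632 = 632
  H-H: 1 × 425 = 425
  Σ(broken) = 5141 kJ
Bonds formed (products):
  C-C: 3 × 354 = 1062
  C-H: 10 × 422 = 4220
  Σ(formed) = 5282 kJ
ΔH = Σ(broken) − Σ(formed) = 5141 − 5282 = −141 kJ
For 4× the reaction as written: 4 × (−141) = −564 kJ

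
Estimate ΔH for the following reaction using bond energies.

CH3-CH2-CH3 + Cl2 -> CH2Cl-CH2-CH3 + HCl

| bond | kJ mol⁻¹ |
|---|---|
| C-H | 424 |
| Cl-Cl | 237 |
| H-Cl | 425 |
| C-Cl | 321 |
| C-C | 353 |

ΔH ≈ −85 kJ

Bonds broken (reactants):
  C-C: 2 × 353 = 706
  C-H: 8 × 424 = 3392
  Cl-Cl: 1 × 237 = 237
  Σ(broken) = 4335 kJ
Bonds formed (products):
  C-C: 2 × 353 = 706
  C-Cl: 1 × 321 = 321
  C-H: 7 × 424 = 2968
  H-Cl: 1 × 425 = 425
  Σ(formed) = 4420 kJ
ΔH = Σ(broken) − Σ(formed) = 4335 − 4420 = −85 kJ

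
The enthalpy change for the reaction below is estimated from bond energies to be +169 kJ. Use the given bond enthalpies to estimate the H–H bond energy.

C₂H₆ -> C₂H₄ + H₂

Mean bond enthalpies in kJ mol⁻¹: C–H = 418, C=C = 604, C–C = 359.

Let D be the H–H bond energy.
Σ(broken) = 1×359 + 6×418 = 2867
Σ(formed) = 4×418 + 1×604 + 1×D = 2276 + D
ΔH = Σ(broken) − Σ(formed) = (2867) − (2276 + D) = +591 − D
Setting this equal to +169 kJ gives D = 422 kJ/mol.

D(H–H) ≈ 422 kJ/mol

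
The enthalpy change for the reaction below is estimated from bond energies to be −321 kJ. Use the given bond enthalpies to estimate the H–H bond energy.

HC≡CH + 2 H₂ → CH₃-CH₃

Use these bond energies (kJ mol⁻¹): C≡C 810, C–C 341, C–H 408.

Let D be the H–H bond energy.
Σ(broken) = 1×810 + 2×408 + 2×D = 1626 + 2D
Σ(formed) = 1×341 + 6×408 = 2789
ΔH = Σ(broken) − Σ(formed) = (1626 + 2D) − (2789) = −1163 + 2D
Setting this equal to −321 kJ gives 2D = 842, so D = 421 kJ/mol.

D(H–H) ≈ 421 kJ/mol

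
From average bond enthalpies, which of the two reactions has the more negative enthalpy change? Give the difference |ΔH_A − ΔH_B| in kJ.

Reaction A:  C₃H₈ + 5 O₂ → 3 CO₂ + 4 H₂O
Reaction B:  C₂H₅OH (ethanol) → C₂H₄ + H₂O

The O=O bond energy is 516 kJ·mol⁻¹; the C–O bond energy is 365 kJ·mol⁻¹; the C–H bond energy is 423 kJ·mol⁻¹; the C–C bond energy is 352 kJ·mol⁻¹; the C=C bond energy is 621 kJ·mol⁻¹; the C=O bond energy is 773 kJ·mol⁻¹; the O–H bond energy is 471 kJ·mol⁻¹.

Reaction A:
  Bonds broken (reactants):
    C–C: 2 × 352 = 704
    C–H: 8 × 423 = 3384
    O=O: 5 × 516 = 2580
    Σ(broken) = 6668 kJ
  Bonds formed (products):
    C=O: 6 × 773 = 4638
    O–H: 8 × 471 = 3768
    Σ(formed) = 8406 kJ
  ΔH_A = 6668 − 8406 = −1738 kJ
Reaction B:
  Bonds broken (reactants):
    C–C: 1 × 352 = 352
    C–H: 5 × 423 = 2115
    C–O: 1 × 365 = 365
    O–H: 1 × 471 = 471
    Σ(broken) = 3303 kJ
  Bonds formed (products):
    C–H: 4 × 423 = 1692
    C=C: 1 × 621 = 621
    O–H: 2 × 471 = 942
    Σ(formed) = 3255 kJ
  ΔH_B = 3303 − 3255 = +48 kJ
ΔH_A − ΔH_B = −1786 kJ, so reaction A has the more negative ΔH; |ΔH_A − ΔH_B| = 1786 kJ.

Reaction A, by 1786 kJ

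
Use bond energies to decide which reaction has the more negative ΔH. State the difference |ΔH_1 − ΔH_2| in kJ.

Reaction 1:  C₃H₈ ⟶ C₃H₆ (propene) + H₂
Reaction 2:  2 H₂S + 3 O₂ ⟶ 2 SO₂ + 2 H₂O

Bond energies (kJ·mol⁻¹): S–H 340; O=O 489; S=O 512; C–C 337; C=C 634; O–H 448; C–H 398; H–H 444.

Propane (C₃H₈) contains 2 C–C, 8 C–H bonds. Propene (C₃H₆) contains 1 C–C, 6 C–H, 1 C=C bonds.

Reaction 2, by 1068 kJ

Reaction 1:
  Bonds broken (reactants):
    C–C: 2 × 337 = 674
    C–H: 8 × 398 = 3184
    Σ(broken) = 3858 kJ
  Bonds formed (products):
    C–C: 1 × 337 = 337
    C–H: 6 × 398 = 2388
    C=C: 1 × 634 = 634
    H–H: 1 × 444 = 444
    Σ(formed) = 3803 kJ
  ΔH_1 = 3858 − 3803 = +55 kJ
Reaction 2:
  Bonds broken (reactants):
    O=O: 3 × 489 = 1467
    S–H: 4 × 340 = 1360
    Σ(broken) = 2827 kJ
  Bonds formed (products):
    O–H: 4 × 448 = 1792
    S=O: 4 × 512 = 2048
    Σ(formed) = 3840 kJ
  ΔH_2 = 2827 − 3840 = −1013 kJ
ΔH_1 − ΔH_2 = +1068 kJ, so reaction 2 has the more negative ΔH; |ΔH_1 − ΔH_2| = 1068 kJ.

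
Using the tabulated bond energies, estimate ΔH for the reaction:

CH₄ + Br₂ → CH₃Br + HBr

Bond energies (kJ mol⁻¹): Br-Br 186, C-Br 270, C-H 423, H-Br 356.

ΔH ≈ −17 kJ

Bonds broken (reactants):
  Br-Br: 1 × 186 = 186
  C-H: 4 × 423 = 1692
  Σ(broken) = 1878 kJ
Bonds formed (products):
  C-Br: 1 × 270 = 270
  C-H: 3 × 423 = 1269
  H-Br: 1 × 356 = 356
  Σ(formed) = 1895 kJ
ΔH = Σ(broken) − Σ(formed) = 1878 − 1895 = −17 kJ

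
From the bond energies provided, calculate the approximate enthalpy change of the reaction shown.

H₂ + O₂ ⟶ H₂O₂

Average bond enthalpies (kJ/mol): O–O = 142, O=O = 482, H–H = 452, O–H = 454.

Bonds broken (reactants):
  H–H: 1 × 452 = 452
  O=O: 1 × 482 = 482
  Σ(broken) = 934 kJ
Bonds formed (products):
  O–H: 2 × 454 = 908
  O–O: 1 × 142 = 142
  Σ(formed) = 1050 kJ
ΔH = Σ(broken) − Σ(formed) = 934 − 1050 = −116 kJ

ΔH ≈ −116 kJ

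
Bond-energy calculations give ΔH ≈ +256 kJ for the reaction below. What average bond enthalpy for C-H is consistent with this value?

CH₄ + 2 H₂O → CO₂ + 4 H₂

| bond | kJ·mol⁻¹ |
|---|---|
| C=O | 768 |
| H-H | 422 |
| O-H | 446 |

Let D be the C-H bond energy.
Σ(broken) = 4×D + 4×446 = 1784 + 4D
Σ(formed) = 2×768 + 4×422 = 3224
ΔH = Σ(broken) − Σ(formed) = (1784 + 4D) − (3224) = −1440 + 4D
Setting this equal to +256 kJ gives 4D = 1696, so D = 424 kJ/mol.

D(C-H) ≈ 424 kJ/mol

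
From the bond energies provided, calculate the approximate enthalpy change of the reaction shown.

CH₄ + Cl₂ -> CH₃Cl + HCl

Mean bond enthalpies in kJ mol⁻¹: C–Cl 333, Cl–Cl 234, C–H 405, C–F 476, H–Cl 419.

Bonds broken (reactants):
  C–H: 4 × 405 = 1620
  Cl–Cl: 1 × 234 = 234
  Σ(broken) = 1854 kJ
Bonds formed (products):
  C–Cl: 1 × 333 = 333
  C–H: 3 × 405 = 1215
  H–Cl: 1 × 419 = 419
  Σ(formed) = 1967 kJ
ΔH = Σ(broken) − Σ(formed) = 1854 − 1967 = −113 kJ

ΔH ≈ −113 kJ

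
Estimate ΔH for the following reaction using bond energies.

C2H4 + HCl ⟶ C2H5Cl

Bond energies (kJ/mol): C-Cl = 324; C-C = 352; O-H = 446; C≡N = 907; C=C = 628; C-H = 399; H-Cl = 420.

Bonds broken (reactants):
  C-H: 4 × 399 = 1596
  C=C: 1 × 628 = 628
  H-Cl: 1 × 420 = 420
  Σ(broken) = 2644 kJ
Bonds formed (products):
  C-C: 1 × 352 = 352
  C-Cl: 1 × 324 = 324
  C-H: 5 × 399 = 1995
  Σ(formed) = 2671 kJ
ΔH = Σ(broken) − Σ(formed) = 2644 − 2671 = −27 kJ

ΔH ≈ −27 kJ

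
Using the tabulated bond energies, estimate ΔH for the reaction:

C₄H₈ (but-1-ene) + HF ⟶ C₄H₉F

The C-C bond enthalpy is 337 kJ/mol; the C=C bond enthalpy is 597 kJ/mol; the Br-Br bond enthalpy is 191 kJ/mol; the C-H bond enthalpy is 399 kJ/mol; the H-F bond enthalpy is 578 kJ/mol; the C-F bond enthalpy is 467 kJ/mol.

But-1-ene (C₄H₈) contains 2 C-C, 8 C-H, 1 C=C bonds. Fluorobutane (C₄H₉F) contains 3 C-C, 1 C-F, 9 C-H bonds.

Bonds broken (reactants):
  C-C: 2 × 337 = 674
  C-H: 8 × 399 = 3192
  C=C: 1 × 597 = 597
  H-F: 1 × 578 = 578
  Σ(broken) = 5041 kJ
Bonds formed (products):
  C-C: 3 × 337 = 1011
  C-F: 1 × 467 = 467
  C-H: 9 × 399 = 3591
  Σ(formed) = 5069 kJ
ΔH = Σ(broken) − Σ(formed) = 5041 − 5069 = −28 kJ

ΔH ≈ −28 kJ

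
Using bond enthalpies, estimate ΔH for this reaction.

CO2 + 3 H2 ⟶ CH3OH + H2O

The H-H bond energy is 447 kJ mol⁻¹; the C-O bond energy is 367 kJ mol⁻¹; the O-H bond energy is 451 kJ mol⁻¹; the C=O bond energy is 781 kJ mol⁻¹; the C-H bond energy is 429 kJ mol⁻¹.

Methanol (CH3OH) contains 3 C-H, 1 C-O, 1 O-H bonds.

ΔH ≈ −104 kJ

Bonds broken (reactants):
  C=O: 2 × 781 = 1562
  H-H: 3 × 447 = 1341
  Σ(broken) = 2903 kJ
Bonds formed (products):
  C-H: 3 × 429 = 1287
  C-O: 1 × 367 = 367
  O-H: 3 × 451 = 1353
  Σ(formed) = 3007 kJ
ΔH = Σ(broken) − Σ(formed) = 2903 − 3007 = −104 kJ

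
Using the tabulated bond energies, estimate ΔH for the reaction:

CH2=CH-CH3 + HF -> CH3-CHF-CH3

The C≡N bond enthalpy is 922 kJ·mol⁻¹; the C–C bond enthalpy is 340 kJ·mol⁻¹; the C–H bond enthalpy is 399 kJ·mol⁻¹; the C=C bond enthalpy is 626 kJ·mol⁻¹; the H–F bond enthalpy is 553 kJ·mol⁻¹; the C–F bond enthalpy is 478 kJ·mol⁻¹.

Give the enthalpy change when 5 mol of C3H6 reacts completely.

ΔH = −190 kJ

Bonds broken (reactants):
  C–C: 1 × 340 = 340
  C–H: 6 × 399 = 2394
  C=C: 1 × 626 = 626
  H–F: 1 × 553 = 553
  Σ(broken) = 3913 kJ
Bonds formed (products):
  C–C: 2 × 340 = 680
  C–F: 1 × 478 = 478
  C–H: 7 × 399 = 2793
  Σ(formed) = 3951 kJ
ΔH = Σ(broken) − Σ(formed) = 3913 − 3951 = −38 kJ
For 5× the reaction as written: 5 × (−38) = −190 kJ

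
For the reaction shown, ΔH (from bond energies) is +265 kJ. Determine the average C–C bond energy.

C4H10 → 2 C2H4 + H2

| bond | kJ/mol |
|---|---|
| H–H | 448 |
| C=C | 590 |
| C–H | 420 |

D(C–C) ≈ 351 kJ/mol

Let D be the C–C bond energy.
Σ(broken) = 3×D + 10×420 = 4200 + 3D
Σ(formed) = 8×420 + 2×590 + 1×448 = 4988
ΔH = Σ(broken) − Σ(formed) = (4200 + 3D) − (4988) = −788 + 3D
Setting this equal to +265 kJ gives 3D = 1053, so D = 351 kJ/mol.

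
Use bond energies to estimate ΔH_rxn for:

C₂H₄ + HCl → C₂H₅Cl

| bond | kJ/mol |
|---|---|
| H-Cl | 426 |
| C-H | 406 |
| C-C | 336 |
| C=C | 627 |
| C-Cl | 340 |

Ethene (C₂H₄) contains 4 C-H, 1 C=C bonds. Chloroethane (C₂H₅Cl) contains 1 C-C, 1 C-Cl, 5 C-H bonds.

ΔH ≈ −29 kJ

Bonds broken (reactants):
  C-H: 4 × 406 = 1624
  C=C: 1 × 627 = 627
  H-Cl: 1 × 426 = 426
  Σ(broken) = 2677 kJ
Bonds formed (products):
  C-C: 1 × 336 = 336
  C-Cl: 1 × 340 = 340
  C-H: 5 × 406 = 2030
  Σ(formed) = 2706 kJ
ΔH = Σ(broken) − Σ(formed) = 2677 − 2706 = −29 kJ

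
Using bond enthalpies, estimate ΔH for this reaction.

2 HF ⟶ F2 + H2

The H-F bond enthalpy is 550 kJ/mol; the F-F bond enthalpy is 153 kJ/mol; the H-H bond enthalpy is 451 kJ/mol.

Bonds broken (reactants):
  H-F: 2 × 550 = 1100
  Σ(broken) = 1100 kJ
Bonds formed (products):
  F-F: 1 × 153 = 153
  H-H: 1 × 451 = 451
  Σ(formed) = 604 kJ
ΔH = Σ(broken) − Σ(formed) = 1100 − 604 = +496 kJ

ΔH ≈ +496 kJ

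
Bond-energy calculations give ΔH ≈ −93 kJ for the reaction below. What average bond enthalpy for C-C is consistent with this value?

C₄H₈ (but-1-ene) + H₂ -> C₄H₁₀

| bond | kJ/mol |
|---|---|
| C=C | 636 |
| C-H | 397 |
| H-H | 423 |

Let D be the C-C bond energy.
Σ(broken) = 2×D + 8×397 + 1×636 + 1×423 = 4235 + 2D
Σ(formed) = 3×D + 10×397 = 3970 + 3D
ΔH = Σ(broken) − Σ(formed) = (4235 + 2D) − (3970 + 3D) = +265 − D
Setting this equal to −93 kJ gives D = 358 kJ/mol.

D(C-C) ≈ 358 kJ/mol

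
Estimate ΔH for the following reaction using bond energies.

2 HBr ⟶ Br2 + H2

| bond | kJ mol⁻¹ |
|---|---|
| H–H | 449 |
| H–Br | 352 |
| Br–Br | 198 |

ΔH ≈ +57 kJ

Bonds broken (reactants):
  H–Br: 2 × 352 = 704
  Σ(broken) = 704 kJ
Bonds formed (products):
  Br–Br: 1 × 198 = 198
  H–H: 1 × 449 = 449
  Σ(formed) = 647 kJ
ΔH = Σ(broken) − Σ(formed) = 704 − 647 = +57 kJ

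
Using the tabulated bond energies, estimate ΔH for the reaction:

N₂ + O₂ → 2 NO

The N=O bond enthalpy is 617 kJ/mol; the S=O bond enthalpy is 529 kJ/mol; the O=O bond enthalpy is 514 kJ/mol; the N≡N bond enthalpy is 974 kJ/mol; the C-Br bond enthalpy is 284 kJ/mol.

Bonds broken (reactants):
  N≡N: 1 × 974 = 974
  O=O: 1 × 514 = 514
  Σ(broken) = 1488 kJ
Bonds formed (products):
  N=O: 2 × 617 = 1234
  Σ(formed) = 1234 kJ
ΔH = Σ(broken) − Σ(formed) = 1488 − 1234 = +254 kJ

ΔH ≈ +254 kJ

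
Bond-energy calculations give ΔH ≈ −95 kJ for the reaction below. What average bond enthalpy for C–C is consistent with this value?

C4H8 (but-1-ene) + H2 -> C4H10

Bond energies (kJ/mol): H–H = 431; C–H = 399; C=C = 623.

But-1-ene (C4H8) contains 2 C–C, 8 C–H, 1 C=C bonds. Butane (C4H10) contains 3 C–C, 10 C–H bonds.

Let D be the C–C bond energy.
Σ(broken) = 2×D + 8×399 + 1×623 + 1×431 = 4246 + 2D
Σ(formed) = 3×D + 10×399 = 3990 + 3D
ΔH = Σ(broken) − Σ(formed) = (4246 + 2D) − (3990 + 3D) = +256 − D
Setting this equal to −95 kJ gives D = 351 kJ/mol.

D(C–C) ≈ 351 kJ/mol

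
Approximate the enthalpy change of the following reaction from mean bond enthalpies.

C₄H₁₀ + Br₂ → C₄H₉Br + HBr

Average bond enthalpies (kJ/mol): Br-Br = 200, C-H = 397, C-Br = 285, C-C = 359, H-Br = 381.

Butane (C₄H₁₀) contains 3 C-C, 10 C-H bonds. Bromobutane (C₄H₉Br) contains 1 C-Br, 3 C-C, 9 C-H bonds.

Bonds broken (reactants):
  Br-Br: 1 × 200 = 200
  C-C: 3 × 359 = 1077
  C-H: 10 × 397 = 3970
  Σ(broken) = 5247 kJ
Bonds formed (products):
  C-Br: 1 × 285 = 285
  C-C: 3 × 359 = 1077
  C-H: 9 × 397 = 3573
  H-Br: 1 × 381 = 381
  Σ(formed) = 5316 kJ
ΔH = Σ(broken) − Σ(formed) = 5247 − 5316 = −69 kJ

ΔH ≈ −69 kJ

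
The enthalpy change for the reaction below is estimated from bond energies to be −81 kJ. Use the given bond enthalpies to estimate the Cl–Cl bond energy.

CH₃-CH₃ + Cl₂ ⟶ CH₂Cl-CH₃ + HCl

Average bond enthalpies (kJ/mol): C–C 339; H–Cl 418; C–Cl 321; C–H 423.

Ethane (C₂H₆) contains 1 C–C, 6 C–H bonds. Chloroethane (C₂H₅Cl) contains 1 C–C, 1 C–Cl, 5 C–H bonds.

Let D be the Cl–Cl bond energy.
Σ(broken) = 1×339 + 6×423 + 1×D = 2877 + D
Σ(formed) = 1×339 + 1×321 + 5×423 + 1×418 = 3193
ΔH = Σ(broken) − Σ(formed) = (2877 + D) − (3193) = −316 + D
Setting this equal to −81 kJ gives D = 235 kJ/mol.

D(Cl–Cl) ≈ 235 kJ/mol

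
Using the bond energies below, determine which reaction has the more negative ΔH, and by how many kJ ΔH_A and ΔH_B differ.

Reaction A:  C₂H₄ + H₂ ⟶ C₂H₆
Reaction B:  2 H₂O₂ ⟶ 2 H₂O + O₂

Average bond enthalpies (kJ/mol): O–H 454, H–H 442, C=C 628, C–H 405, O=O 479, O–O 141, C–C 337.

Reaction B, by 120 kJ

Reaction A:
  Bonds broken (reactants):
    C–H: 4 × 405 = 1620
    C=C: 1 × 628 = 628
    H–H: 1 × 442 = 442
    Σ(broken) = 2690 kJ
  Bonds formed (products):
    C–C: 1 × 337 = 337
    C–H: 6 × 405 = 2430
    Σ(formed) = 2767 kJ
  ΔH_A = 2690 − 2767 = −77 kJ
Reaction B:
  Bonds broken (reactants):
    O–H: 4 × 454 = 1816
    O–O: 2 × 141 = 282
    Σ(broken) = 2098 kJ
  Bonds formed (products):
    O–H: 4 × 454 = 1816
    O=O: 1 × 479 = 479
    Σ(formed) = 2295 kJ
  ΔH_B = 2098 − 2295 = −197 kJ
ΔH_A − ΔH_B = +120 kJ, so reaction B has the more negative ΔH; |ΔH_A − ΔH_B| = 120 kJ.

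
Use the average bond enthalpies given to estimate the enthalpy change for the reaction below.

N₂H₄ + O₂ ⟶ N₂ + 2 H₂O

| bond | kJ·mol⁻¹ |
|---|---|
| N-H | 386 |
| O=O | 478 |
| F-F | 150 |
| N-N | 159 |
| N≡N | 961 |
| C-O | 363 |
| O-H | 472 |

ΔH ≈ −668 kJ

Bonds broken (reactants):
  N-H: 4 × 386 = 1544
  N-N: 1 × 159 = 159
  O=O: 1 × 478 = 478
  Σ(broken) = 2181 kJ
Bonds formed (products):
  N≡N: 1 × 961 = 961
  O-H: 4 × 472 = 1888
  Σ(formed) = 2849 kJ
ΔH = Σ(broken) − Σ(formed) = 2181 − 2849 = −668 kJ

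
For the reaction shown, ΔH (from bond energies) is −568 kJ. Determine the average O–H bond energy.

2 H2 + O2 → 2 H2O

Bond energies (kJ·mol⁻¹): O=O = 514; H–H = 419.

D(O–H) ≈ 480 kJ/mol

Let D be the O–H bond energy.
Σ(broken) = 2×419 + 1×514 = 1352
Σ(formed) = 4×D = 4D
ΔH = Σ(broken) − Σ(formed) = (1352) − (4D) = +1352 − 4D
Setting this equal to −568 kJ gives 4D = 1920, so D = 480 kJ/mol.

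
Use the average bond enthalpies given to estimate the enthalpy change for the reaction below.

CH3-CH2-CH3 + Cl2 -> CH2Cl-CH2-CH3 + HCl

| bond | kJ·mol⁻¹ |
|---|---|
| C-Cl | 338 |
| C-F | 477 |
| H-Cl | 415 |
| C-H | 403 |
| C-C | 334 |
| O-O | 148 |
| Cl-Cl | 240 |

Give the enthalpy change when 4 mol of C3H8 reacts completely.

ΔH = −440 kJ

Bonds broken (reactants):
  C-C: 2 × 334 = 668
  C-H: 8 × 403 = 3224
  Cl-Cl: 1 × 240 = 240
  Σ(broken) = 4132 kJ
Bonds formed (products):
  C-C: 2 × 334 = 668
  C-Cl: 1 × 338 = 338
  C-H: 7 × 403 = 2821
  H-Cl: 1 × 415 = 415
  Σ(formed) = 4242 kJ
ΔH = Σ(broken) − Σ(formed) = 4132 − 4242 = −110 kJ
For 4× the reaction as written: 4 × (−110) = −440 kJ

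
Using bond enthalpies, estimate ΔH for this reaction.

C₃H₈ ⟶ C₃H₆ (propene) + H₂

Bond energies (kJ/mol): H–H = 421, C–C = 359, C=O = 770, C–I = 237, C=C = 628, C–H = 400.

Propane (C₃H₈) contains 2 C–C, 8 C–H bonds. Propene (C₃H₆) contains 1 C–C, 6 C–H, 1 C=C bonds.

Bonds broken (reactants):
  C–C: 2 × 359 = 718
  C–H: 8 × 400 = 3200
  Σ(broken) = 3918 kJ
Bonds formed (products):
  C–C: 1 × 359 = 359
  C–H: 6 × 400 = 2400
  C=C: 1 × 628 = 628
  H–H: 1 × 421 = 421
  Σ(formed) = 3808 kJ
ΔH = Σ(broken) − Σ(formed) = 3918 − 3808 = +110 kJ

ΔH ≈ +110 kJ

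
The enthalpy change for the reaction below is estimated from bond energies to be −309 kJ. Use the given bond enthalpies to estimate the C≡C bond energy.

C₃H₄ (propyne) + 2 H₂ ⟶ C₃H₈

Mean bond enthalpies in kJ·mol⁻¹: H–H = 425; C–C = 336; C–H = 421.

Let D be the C≡C bond energy.
Σ(broken) = 1×D + 1×336 + 4×421 + 2×425 = 2870 + D
Σ(formed) = 2×336 + 8×421 = 4040
ΔH = Σ(broken) − Σ(formed) = (2870 + D) − (4040) = −1170 + D
Setting this equal to −309 kJ gives D = 861 kJ/mol.

D(C≡C) ≈ 861 kJ/mol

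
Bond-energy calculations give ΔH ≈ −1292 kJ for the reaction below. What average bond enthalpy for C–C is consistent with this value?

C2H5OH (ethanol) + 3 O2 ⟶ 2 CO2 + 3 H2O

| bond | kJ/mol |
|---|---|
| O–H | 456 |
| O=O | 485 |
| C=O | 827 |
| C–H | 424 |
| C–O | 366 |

Let D be the C–C bond energy.
Σ(broken) = 1×D + 5×424 + 1×366 + 1×456 + 3×485 = 4397 + D
Σ(formed) = 4×827 + 6×456 = 6044
ΔH = Σ(broken) − Σ(formed) = (4397 + D) − (6044) = −1647 + D
Setting this equal to −1292 kJ gives D = 355 kJ/mol.

D(C–C) ≈ 355 kJ/mol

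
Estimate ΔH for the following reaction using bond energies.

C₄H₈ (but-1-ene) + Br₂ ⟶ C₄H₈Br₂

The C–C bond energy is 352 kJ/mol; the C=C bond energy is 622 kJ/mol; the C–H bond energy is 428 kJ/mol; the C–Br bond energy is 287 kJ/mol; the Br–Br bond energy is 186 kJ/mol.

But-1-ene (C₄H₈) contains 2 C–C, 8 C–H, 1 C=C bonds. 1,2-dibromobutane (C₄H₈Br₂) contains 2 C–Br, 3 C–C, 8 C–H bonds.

Bonds broken (reactants):
  Br–Br: 1 × 186 = 186
  C–C: 2 × 352 = 704
  C–H: 8 × 428 = 3424
  C=C: 1 × 622 = 622
  Σ(broken) = 4936 kJ
Bonds formed (products):
  C–Br: 2 × 287 = 574
  C–C: 3 × 352 = 1056
  C–H: 8 × 428 = 3424
  Σ(formed) = 5054 kJ
ΔH = Σ(broken) − Σ(formed) = 4936 − 5054 = −118 kJ

ΔH ≈ −118 kJ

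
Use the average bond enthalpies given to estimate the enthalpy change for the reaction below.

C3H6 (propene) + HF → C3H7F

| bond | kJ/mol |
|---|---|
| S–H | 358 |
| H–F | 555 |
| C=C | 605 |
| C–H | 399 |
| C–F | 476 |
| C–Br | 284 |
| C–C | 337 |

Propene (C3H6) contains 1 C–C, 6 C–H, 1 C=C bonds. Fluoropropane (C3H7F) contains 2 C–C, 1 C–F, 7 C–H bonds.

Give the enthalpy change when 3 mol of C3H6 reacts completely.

ΔH = −156 kJ

Bonds broken (reactants):
  C–C: 1 × 337 = 337
  C–H: 6 × 399 = 2394
  C=C: 1 × 605 = 605
  H–F: 1 × 555 = 555
  Σ(broken) = 3891 kJ
Bonds formed (products):
  C–C: 2 × 337 = 674
  C–F: 1 × 476 = 476
  C–H: 7 × 399 = 2793
  Σ(formed) = 3943 kJ
ΔH = Σ(broken) − Σ(formed) = 3891 − 3943 = −52 kJ
For 3× the reaction as written: 3 × (−52) = −156 kJ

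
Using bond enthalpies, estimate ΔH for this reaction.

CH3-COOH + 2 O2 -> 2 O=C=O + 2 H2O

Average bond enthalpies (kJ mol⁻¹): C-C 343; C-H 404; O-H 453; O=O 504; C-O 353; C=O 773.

Bonds broken (reactants):
  C-C: 1 × 343 = 343
  C-H: 3 × 404 = 1212
  C-O: 1 × 353 = 353
  C=O: 1 × 773 = 773
  O-H: 1 × 453 = 453
  O=O: 2 × 504 = 1008
  Σ(broken) = 4142 kJ
Bonds formed (products):
  C=O: 4 × 773 = 3092
  O-H: 4 × 453 = 1812
  Σ(formed) = 4904 kJ
ΔH = Σ(broken) − Σ(formed) = 4142 − 4904 = −762 kJ

ΔH ≈ −762 kJ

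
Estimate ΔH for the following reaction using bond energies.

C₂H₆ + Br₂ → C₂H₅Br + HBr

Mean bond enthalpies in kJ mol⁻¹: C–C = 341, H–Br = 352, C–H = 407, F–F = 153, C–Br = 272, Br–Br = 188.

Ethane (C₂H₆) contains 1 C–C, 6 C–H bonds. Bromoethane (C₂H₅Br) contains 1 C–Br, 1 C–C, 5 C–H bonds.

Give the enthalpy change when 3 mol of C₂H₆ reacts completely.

Bonds broken (reactants):
  Br–Br: 1 × 188 = 188
  C–C: 1 × 341 = 341
  C–H: 6 × 407 = 2442
  Σ(broken) = 2971 kJ
Bonds formed (products):
  C–Br: 1 × 272 = 272
  C–C: 1 × 341 = 341
  C–H: 5 × 407 = 2035
  H–Br: 1 × 352 = 352
  Σ(formed) = 3000 kJ
ΔH = Σ(broken) − Σ(formed) = 2971 − 3000 = −29 kJ
For 3× the reaction as written: 3 × (−29) = −87 kJ

ΔH = −87 kJ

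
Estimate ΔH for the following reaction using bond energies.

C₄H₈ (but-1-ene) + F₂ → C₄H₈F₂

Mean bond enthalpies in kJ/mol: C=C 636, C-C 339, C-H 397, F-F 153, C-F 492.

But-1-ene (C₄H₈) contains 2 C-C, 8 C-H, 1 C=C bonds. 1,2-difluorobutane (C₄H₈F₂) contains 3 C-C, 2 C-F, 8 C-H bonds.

ΔH ≈ −534 kJ

Bonds broken (reactants):
  C-C: 2 × 339 = 678
  C-H: 8 × 397 = 3176
  C=C: 1 × 636 = 636
  F-F: 1 × 153 = 153
  Σ(broken) = 4643 kJ
Bonds formed (products):
  C-C: 3 × 339 = 1017
  C-F: 2 × 492 = 984
  C-H: 8 × 397 = 3176
  Σ(formed) = 5177 kJ
ΔH = Σ(broken) − Σ(formed) = 4643 − 5177 = −534 kJ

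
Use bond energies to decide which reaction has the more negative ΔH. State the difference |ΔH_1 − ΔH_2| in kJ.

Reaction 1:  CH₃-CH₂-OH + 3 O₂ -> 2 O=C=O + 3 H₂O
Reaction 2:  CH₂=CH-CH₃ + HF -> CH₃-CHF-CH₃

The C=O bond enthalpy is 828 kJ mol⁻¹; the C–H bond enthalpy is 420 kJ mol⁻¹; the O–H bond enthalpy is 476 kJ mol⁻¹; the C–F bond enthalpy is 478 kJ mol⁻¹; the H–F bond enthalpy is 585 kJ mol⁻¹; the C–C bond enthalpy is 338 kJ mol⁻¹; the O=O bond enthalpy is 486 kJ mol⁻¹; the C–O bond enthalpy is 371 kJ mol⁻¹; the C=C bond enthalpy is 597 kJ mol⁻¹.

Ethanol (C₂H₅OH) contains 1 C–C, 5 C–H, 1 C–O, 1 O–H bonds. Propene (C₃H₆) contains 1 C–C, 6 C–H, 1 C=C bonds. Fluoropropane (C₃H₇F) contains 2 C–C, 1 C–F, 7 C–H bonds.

Reaction 1, by 1371 kJ

Reaction 1:
  Bonds broken (reactants):
    C–C: 1 × 338 = 338
    C–H: 5 × 420 = 2100
    C–O: 1 × 371 = 371
    O–H: 1 × 476 = 476
    O=O: 3 × 486 = 1458
    Σ(broken) = 4743 kJ
  Bonds formed (products):
    C=O: 4 × 828 = 3312
    O–H: 6 × 476 = 2856
    Σ(formed) = 6168 kJ
  ΔH_1 = 4743 − 6168 = −1425 kJ
Reaction 2:
  Bonds broken (reactants):
    C–C: 1 × 338 = 338
    C–H: 6 × 420 = 2520
    C=C: 1 × 597 = 597
    H–F: 1 × 585 = 585
    Σ(broken) = 4040 kJ
  Bonds formed (products):
    C–C: 2 × 338 = 676
    C–F: 1 × 478 = 478
    C–H: 7 × 420 = 2940
    Σ(formed) = 4094 kJ
  ΔH_2 = 4040 − 4094 = −54 kJ
ΔH_1 − ΔH_2 = −1371 kJ, so reaction 1 has the more negative ΔH; |ΔH_1 − ΔH_2| = 1371 kJ.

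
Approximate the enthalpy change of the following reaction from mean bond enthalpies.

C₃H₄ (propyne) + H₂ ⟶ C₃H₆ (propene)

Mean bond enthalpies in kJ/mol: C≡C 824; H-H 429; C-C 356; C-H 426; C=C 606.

Bonds broken (reactants):
  C≡C: 1 × 824 = 824
  C-C: 1 × 356 = 356
  C-H: 4 × 426 = 1704
  H-H: 1 × 429 = 429
  Σ(broken) = 3313 kJ
Bonds formed (products):
  C-C: 1 × 356 = 356
  C-H: 6 × 426 = 2556
  C=C: 1 × 606 = 606
  Σ(formed) = 3518 kJ
ΔH = Σ(broken) − Σ(formed) = 3313 − 3518 = −205 kJ

ΔH ≈ −205 kJ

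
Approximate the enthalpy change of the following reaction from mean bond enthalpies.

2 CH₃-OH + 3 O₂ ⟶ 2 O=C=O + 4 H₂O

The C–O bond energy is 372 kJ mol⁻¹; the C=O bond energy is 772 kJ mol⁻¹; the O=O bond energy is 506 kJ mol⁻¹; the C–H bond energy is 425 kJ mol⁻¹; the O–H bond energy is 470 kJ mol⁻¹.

Bonds broken (reactants):
  C–H: 6 × 425 = 2550
  C–O: 2 × 372 = 744
  O–H: 2 × 470 = 940
  O=O: 3 × 506 = 1518
  Σ(broken) = 5752 kJ
Bonds formed (products):
  C=O: 4 × 772 = 3088
  O–H: 8 × 470 = 3760
  Σ(formed) = 6848 kJ
ΔH = Σ(broken) − Σ(formed) = 5752 − 6848 = −1096 kJ

ΔH ≈ −1096 kJ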